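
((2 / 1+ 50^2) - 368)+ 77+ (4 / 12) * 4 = 6637 / 3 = 2212.33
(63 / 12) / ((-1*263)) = -21 / 1052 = -0.02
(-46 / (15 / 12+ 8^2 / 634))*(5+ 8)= -442.65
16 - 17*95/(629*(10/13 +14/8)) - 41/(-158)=11671423/765826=15.24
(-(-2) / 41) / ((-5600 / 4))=-1 / 28700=-0.00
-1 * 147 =-147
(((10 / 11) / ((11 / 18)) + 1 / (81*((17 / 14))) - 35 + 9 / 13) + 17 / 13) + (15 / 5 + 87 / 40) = -175462561 / 6664680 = -26.33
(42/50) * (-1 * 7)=-147/25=-5.88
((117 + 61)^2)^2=1003875856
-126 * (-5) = 630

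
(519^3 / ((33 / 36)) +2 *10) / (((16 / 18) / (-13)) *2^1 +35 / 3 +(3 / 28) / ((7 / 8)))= 9617569167024 / 734833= 13088101.88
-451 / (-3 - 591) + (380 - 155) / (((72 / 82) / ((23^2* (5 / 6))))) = 24400289 / 216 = 112964.30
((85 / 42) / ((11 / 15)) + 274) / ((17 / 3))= 127863 / 2618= 48.84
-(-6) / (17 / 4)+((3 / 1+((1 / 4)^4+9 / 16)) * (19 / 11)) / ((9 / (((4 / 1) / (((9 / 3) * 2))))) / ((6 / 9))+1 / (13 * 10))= 9832697 / 5730496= 1.72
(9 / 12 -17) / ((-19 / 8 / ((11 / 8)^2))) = 7865 / 608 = 12.94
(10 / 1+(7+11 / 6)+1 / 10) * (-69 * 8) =-52256 / 5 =-10451.20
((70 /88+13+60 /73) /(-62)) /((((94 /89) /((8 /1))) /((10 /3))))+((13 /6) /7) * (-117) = -2072030621 /49138782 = -42.17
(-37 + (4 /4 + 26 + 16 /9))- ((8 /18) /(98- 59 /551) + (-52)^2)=-438884398 /161817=-2712.23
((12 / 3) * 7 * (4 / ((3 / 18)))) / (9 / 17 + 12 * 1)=53.63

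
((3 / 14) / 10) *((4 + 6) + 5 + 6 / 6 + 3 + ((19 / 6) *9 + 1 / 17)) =693 / 680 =1.02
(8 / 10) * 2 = 8 / 5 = 1.60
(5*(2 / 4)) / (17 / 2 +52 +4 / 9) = 45 / 1097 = 0.04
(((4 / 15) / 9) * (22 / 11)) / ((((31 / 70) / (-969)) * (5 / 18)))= -72352 / 155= -466.79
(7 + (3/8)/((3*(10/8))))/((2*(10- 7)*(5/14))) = 497/150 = 3.31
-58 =-58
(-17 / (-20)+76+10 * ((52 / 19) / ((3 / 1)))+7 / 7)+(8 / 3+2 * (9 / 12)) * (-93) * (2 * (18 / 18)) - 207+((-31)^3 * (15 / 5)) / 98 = -100938829 / 55860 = -1807.00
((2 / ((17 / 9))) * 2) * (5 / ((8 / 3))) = 135 / 34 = 3.97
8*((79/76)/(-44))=-79/418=-0.19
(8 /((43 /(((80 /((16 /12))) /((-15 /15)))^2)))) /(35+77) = 1800 /301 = 5.98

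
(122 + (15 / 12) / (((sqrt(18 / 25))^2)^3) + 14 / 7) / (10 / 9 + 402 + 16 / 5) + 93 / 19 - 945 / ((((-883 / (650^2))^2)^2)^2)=-863983255268899742033725592069464184032593585063095677421 / 332770975166443879284952816605312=-2596329967890848984873743.00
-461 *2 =-922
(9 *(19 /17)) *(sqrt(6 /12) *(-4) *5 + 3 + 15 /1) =3078 /17-1710 *sqrt(2) /17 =38.81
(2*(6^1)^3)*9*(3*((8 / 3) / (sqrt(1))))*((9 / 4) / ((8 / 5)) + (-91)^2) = 257615964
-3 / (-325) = 3 / 325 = 0.01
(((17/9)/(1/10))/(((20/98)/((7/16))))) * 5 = 29155/144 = 202.47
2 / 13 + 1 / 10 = 33 / 130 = 0.25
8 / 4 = 2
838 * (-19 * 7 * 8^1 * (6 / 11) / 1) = -5349792 / 11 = -486344.73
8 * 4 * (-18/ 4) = -144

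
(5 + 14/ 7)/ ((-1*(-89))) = 7/ 89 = 0.08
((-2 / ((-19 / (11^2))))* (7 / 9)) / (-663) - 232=-26304230 / 113373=-232.01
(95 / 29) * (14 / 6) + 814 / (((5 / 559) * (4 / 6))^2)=99581790811 / 4350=22892365.70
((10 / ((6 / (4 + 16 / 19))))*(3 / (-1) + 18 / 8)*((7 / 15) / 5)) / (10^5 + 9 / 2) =-322 / 57002565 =-0.00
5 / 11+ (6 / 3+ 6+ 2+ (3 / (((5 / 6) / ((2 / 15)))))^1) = 3007 / 275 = 10.93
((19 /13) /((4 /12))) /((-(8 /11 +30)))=-627 /4394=-0.14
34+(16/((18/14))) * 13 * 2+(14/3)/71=228520/639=357.62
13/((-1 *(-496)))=13/496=0.03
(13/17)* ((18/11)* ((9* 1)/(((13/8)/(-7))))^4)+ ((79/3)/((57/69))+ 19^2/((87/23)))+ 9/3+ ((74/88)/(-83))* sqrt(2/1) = 639979803515725/226372289 - 37* sqrt(2)/3652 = 2827111.94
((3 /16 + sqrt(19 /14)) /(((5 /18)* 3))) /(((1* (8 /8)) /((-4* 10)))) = -64.92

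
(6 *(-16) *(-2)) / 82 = 96 / 41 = 2.34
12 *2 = 24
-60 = -60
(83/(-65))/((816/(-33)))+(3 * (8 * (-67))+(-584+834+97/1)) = -22293567/17680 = -1260.95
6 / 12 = 0.50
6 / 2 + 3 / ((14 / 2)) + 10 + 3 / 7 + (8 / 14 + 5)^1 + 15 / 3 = 171 / 7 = 24.43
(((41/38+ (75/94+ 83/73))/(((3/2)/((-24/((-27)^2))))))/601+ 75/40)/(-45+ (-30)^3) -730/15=-100245354754263353/2059833122397720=-48.67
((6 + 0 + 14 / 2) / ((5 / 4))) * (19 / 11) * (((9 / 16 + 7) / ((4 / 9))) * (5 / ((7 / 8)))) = 24453 / 14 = 1746.64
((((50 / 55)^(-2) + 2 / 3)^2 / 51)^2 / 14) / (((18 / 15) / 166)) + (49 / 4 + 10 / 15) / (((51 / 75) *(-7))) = -471889794202237 / 176972040000000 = -2.67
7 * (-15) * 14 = -1470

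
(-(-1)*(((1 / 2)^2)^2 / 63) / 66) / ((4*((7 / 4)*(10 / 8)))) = 1 / 582120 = 0.00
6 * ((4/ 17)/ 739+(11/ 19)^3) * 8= 803941872/ 86169617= 9.33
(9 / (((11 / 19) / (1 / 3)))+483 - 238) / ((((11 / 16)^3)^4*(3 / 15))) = 3873095679538626560 / 34522712143931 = 112189.79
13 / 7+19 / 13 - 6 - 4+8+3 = 393 / 91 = 4.32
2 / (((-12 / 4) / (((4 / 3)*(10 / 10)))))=-8 / 9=-0.89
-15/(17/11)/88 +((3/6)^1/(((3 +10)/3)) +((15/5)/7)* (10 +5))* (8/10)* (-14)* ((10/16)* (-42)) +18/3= 3411909/1768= 1929.81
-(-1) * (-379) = -379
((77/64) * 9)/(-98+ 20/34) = -1309/11776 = -0.11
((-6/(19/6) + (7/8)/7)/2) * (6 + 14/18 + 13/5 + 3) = -149833/13680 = -10.95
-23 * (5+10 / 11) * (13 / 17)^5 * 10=-5550830350 / 15618427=-355.40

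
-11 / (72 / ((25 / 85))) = -55 / 1224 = -0.04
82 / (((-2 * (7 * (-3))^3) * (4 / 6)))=41 / 6174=0.01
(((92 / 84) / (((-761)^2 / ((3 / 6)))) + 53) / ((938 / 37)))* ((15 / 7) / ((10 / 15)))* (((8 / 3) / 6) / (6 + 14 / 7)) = 238487823265 / 638821425648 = 0.37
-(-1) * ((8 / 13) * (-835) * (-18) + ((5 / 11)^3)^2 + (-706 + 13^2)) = 200645430424 / 23030293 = 8712.24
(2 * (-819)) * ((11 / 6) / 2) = -3003 / 2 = -1501.50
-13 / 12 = -1.08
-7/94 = -0.07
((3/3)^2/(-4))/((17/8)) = -2/17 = -0.12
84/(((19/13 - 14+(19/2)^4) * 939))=5824/529459845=0.00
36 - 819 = -783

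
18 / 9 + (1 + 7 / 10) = 3.70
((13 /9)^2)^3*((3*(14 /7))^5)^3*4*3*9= 461208782241792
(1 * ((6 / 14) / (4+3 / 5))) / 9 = 5 / 483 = 0.01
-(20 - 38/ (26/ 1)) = -241/ 13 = -18.54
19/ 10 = 1.90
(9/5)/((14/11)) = 99/70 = 1.41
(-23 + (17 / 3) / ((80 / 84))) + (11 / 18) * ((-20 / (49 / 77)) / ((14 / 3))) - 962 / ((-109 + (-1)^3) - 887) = -59212039 / 2931180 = -20.20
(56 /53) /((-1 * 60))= -14 /795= -0.02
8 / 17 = 0.47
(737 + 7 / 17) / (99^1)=12536 / 1683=7.45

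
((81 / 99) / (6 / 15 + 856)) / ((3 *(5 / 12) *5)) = 18 / 117755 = 0.00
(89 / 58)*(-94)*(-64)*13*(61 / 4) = 53073904 / 29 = 1830134.62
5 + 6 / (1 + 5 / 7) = 17 / 2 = 8.50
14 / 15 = 0.93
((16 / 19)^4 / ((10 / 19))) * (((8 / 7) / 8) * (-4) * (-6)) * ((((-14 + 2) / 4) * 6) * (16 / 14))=-113246208 / 1680455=-67.39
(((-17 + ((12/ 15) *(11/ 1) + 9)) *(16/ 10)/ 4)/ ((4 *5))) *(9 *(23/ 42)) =69/ 875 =0.08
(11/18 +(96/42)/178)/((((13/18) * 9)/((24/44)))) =13994/267267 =0.05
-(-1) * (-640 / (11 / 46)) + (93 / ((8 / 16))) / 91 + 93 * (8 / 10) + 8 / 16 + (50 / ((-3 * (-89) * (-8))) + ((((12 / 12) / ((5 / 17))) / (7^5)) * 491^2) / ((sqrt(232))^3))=-13894907119 / 5345340 + 4098377 * sqrt(58) / 2261549920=-2599.43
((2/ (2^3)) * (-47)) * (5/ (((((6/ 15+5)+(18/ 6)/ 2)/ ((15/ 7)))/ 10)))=-29375/ 161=-182.45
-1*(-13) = 13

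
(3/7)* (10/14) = 15/49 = 0.31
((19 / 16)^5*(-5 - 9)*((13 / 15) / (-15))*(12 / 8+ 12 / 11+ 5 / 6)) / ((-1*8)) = -25461726017 / 31142707200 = -0.82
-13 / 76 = -0.17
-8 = -8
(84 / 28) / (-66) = -1 / 22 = -0.05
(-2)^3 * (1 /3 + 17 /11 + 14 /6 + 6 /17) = -20488 /561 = -36.52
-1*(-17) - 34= -17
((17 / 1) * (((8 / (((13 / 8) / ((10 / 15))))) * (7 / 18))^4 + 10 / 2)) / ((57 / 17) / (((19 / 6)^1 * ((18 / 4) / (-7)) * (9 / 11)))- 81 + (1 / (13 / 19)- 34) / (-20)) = -671488769649380 / 420008308044273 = -1.60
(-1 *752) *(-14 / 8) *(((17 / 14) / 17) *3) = 282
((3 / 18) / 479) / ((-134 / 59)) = -59 / 385116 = -0.00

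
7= 7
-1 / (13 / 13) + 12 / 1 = 11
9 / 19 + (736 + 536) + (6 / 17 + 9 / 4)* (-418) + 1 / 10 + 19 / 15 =900254 / 4845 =185.81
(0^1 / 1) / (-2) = 0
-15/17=-0.88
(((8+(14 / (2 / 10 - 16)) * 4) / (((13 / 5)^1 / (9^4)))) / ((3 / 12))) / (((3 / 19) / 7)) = 2047731840 / 1027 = 1993896.63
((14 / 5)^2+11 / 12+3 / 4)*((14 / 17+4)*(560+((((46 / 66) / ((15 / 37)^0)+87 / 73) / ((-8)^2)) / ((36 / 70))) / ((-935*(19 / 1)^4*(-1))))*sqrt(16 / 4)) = 110715060833779836833 / 2155735545978960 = 51358.37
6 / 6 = 1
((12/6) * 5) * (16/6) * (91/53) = 7280/159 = 45.79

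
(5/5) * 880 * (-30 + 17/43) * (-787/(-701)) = -881628880/30143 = -29248.21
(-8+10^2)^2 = 8464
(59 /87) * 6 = 118 /29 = 4.07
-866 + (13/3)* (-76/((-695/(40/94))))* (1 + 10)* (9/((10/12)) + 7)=-80994662/97995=-826.52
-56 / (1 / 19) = -1064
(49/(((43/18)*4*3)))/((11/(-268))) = -19698/473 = -41.64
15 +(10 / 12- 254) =-238.17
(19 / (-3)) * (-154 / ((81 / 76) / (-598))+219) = -133317889 / 243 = -548633.29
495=495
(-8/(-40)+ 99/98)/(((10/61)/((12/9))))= 36173/3675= 9.84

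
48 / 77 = 0.62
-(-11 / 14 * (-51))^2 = -314721 / 196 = -1605.72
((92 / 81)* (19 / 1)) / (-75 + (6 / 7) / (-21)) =-85652 / 297837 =-0.29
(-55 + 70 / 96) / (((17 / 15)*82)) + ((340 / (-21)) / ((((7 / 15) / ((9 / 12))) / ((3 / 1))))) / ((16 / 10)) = -53958725 / 1092896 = -49.37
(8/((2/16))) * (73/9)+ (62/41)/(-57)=3639302/7011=519.08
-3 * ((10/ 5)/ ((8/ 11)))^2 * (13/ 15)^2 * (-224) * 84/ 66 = 364364/ 75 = 4858.19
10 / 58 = 5 / 29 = 0.17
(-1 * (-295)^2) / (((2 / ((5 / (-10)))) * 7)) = 87025 / 28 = 3108.04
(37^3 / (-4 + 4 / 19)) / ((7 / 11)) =-10586477 / 504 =-21004.91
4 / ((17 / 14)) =56 / 17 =3.29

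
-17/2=-8.50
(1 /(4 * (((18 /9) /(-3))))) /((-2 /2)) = 0.38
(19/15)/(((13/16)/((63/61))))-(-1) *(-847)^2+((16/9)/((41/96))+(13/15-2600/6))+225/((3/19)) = 350363651111/487695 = 718407.31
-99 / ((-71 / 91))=9009 / 71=126.89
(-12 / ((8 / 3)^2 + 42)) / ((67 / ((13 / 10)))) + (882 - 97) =4470548 / 5695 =785.00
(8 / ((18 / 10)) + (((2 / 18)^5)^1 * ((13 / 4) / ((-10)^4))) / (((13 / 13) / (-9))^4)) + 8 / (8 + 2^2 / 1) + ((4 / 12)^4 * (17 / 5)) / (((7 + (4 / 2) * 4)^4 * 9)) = 60361627553 / 11809800000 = 5.11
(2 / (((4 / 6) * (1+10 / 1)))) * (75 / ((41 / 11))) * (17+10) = 6075 / 41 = 148.17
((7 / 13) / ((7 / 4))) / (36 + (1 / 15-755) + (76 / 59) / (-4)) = -3540 / 8275033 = -0.00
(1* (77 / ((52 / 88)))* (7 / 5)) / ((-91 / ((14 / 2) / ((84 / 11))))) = -9317 / 5070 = -1.84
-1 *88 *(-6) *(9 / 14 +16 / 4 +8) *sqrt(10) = 46728 *sqrt(10) / 7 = 21109.56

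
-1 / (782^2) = -1 / 611524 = -0.00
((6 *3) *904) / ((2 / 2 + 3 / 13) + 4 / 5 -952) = -264420 / 15437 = -17.13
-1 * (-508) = 508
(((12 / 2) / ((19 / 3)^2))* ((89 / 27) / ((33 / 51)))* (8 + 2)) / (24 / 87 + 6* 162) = 0.01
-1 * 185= -185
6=6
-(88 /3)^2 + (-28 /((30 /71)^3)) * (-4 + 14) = -3086177 /675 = -4572.11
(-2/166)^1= -1/83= -0.01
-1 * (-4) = 4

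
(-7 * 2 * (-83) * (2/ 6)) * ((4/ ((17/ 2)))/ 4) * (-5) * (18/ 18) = -11620/ 51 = -227.84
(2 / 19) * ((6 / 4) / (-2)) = -3 / 38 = -0.08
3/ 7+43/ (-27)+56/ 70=-344/ 945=-0.36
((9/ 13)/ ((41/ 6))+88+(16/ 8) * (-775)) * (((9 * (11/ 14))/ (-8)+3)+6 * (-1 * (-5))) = -350344203/ 7462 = -46950.44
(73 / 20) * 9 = 657 / 20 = 32.85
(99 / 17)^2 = 9801 / 289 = 33.91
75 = 75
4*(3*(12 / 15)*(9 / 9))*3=144 / 5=28.80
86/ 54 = 43/ 27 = 1.59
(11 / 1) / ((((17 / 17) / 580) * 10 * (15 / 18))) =3828 / 5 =765.60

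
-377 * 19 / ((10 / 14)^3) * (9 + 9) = -44224362 / 125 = -353794.90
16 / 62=0.26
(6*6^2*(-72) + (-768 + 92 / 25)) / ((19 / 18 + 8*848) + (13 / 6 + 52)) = -3671172 / 1538825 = -2.39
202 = 202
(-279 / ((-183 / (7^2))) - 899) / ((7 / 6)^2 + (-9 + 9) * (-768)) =-1810152 / 2989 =-605.60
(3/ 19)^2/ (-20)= -9/ 7220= -0.00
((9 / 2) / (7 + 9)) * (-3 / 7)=-27 / 224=-0.12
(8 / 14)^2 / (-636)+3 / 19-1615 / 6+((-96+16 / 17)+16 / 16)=-1827316709 / 5032986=-363.07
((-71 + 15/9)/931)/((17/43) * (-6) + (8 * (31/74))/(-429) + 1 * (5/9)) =141968112/3477814739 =0.04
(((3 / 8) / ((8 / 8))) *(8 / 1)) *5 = 15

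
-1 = -1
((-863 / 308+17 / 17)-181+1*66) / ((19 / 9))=-323775 / 5852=-55.33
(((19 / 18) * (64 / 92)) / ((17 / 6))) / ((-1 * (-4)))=76 / 1173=0.06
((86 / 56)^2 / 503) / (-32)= -1849 / 12619264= -0.00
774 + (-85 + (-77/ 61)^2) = 2569698/ 3721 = 690.59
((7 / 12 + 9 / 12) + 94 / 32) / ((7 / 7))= 205 / 48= 4.27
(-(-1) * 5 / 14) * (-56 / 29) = -20 / 29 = -0.69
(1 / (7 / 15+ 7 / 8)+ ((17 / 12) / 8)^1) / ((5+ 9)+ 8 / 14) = 0.06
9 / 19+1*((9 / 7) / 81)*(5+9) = 119 / 171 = 0.70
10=10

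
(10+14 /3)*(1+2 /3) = 220 /9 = 24.44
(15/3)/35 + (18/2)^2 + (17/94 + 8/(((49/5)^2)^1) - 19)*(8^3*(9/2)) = -4862154760/112847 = -43086.26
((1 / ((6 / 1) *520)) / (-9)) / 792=-1 / 22239360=-0.00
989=989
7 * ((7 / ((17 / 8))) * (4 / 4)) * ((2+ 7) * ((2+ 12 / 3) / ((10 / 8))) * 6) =508032 / 85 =5976.85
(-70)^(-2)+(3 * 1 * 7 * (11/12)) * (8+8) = 1509201/4900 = 308.00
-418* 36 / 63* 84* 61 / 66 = -18544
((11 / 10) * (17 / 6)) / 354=187 / 21240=0.01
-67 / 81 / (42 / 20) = -0.39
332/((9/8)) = 2656/9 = 295.11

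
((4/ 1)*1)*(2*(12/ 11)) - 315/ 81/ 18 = 8.51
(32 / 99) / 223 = 32 / 22077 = 0.00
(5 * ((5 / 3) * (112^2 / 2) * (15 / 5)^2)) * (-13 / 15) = -407680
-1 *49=-49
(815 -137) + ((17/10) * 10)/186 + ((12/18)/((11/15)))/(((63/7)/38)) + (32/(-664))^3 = 2393319876263/3509628606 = 681.93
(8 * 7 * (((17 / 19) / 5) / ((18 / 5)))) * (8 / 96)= 119 / 513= 0.23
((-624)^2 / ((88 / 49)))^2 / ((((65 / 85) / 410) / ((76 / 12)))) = 19314003991726080 / 121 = 159619867700215.54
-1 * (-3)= 3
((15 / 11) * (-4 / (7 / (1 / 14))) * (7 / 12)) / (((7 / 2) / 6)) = -30 / 539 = -0.06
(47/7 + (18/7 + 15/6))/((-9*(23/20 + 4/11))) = -6050/6993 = -0.87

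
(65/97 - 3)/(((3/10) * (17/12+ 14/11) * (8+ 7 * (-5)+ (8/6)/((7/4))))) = 417648/3794737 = 0.11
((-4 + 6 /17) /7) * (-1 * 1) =62 /119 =0.52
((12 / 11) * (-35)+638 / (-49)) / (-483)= 27598 / 260337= 0.11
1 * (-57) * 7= -399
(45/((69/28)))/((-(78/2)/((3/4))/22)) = -2310/299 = -7.73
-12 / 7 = -1.71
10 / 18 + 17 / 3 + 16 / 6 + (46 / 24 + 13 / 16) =1673 / 144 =11.62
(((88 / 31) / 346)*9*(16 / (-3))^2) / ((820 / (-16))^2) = 180224 / 225380075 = 0.00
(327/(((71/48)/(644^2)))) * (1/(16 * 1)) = 5730366.42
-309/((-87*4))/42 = 103/4872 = 0.02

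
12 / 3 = 4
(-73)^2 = 5329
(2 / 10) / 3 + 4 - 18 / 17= 767 / 255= 3.01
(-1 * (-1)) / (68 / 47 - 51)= -47 / 2329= -0.02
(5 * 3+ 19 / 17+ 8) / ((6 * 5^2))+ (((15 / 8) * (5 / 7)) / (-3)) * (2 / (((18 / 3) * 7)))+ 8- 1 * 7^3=-11157551 / 33320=-334.86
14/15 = 0.93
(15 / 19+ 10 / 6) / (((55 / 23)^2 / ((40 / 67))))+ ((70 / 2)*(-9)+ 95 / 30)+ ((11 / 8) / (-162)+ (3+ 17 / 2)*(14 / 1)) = -30060874931 / 199626768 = -150.59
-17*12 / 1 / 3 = -68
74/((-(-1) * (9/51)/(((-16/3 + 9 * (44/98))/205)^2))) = 1816552/108974187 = 0.02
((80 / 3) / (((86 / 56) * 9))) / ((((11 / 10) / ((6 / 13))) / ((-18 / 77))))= -12800 / 67639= -0.19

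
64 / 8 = 8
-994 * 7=-6958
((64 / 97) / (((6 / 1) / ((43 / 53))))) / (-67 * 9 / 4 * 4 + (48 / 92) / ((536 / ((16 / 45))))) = -10602080 / 71656990517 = -0.00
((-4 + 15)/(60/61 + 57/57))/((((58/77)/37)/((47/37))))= 20069/58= 346.02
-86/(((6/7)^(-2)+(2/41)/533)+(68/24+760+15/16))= -270627552/2407741975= -0.11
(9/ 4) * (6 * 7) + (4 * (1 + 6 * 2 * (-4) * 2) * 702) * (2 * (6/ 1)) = -6402051/ 2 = -3201025.50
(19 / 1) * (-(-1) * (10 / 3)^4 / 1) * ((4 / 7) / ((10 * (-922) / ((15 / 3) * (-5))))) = 950000 / 261387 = 3.63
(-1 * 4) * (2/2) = -4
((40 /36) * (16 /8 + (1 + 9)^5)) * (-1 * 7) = -777793.33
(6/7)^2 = 36/49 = 0.73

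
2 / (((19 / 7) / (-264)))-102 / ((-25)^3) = -57748062 / 296875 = -194.52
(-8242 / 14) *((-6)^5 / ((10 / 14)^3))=12561599.23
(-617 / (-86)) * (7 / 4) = 4319 / 344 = 12.56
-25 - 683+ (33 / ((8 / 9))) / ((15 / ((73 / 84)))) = -790551 / 1120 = -705.85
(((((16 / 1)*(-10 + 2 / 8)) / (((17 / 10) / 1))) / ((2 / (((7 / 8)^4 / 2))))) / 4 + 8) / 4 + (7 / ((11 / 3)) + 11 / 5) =161420091 / 30638080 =5.27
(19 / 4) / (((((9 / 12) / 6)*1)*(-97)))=-38 / 97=-0.39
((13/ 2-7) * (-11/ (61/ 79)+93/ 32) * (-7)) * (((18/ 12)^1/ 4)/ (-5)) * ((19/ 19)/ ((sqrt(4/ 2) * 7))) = 13281 * sqrt(2)/ 62464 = 0.30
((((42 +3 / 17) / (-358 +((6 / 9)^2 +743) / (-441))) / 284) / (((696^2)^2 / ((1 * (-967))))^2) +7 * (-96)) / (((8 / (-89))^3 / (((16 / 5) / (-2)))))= -147981901378601609247426275597019924059 / 99958398291341016918356039565312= -1480434.90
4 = 4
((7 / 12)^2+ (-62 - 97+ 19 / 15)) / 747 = -113323 / 537840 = -0.21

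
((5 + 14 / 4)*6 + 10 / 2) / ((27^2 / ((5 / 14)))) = 20 / 729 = 0.03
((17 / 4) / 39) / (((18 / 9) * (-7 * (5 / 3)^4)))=-459 / 455000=-0.00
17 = 17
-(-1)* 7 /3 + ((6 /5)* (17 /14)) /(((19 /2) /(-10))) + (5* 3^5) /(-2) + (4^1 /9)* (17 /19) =-1451489 /2394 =-606.30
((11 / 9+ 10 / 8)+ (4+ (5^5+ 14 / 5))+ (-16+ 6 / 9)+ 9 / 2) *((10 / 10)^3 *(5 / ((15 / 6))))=562219 / 90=6246.88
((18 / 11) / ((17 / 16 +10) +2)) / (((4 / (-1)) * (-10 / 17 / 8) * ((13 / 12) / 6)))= 352512 / 149435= 2.36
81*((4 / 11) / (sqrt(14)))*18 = 2916*sqrt(14) / 77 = 141.70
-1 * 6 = -6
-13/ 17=-0.76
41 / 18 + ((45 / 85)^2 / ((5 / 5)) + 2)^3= 6141081551 / 434476242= 14.13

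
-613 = -613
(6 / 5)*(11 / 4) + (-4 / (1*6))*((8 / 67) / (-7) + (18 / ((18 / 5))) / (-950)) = 295389 / 89110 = 3.31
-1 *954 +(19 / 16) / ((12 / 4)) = -45773 / 48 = -953.60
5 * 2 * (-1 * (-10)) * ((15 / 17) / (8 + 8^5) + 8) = 111438775 / 139298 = 800.00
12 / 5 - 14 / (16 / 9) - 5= -419 / 40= -10.48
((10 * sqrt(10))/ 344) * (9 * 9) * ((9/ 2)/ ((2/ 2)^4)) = 3645 * sqrt(10)/ 344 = 33.51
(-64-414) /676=-239 /338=-0.71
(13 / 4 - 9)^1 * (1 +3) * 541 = -12443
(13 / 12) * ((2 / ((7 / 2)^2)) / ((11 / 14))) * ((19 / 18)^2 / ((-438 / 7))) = -0.00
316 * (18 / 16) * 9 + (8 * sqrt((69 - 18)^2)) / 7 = 45609 / 14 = 3257.79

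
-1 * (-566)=566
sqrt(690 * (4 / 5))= 2 * sqrt(138)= 23.49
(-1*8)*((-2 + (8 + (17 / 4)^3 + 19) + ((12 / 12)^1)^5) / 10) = -6577 / 80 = -82.21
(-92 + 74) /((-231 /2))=12 /77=0.16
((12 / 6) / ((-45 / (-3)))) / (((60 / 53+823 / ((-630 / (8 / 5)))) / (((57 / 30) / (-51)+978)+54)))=-195257671 / 1359592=-143.61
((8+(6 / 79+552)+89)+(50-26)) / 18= 53173 / 1422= 37.39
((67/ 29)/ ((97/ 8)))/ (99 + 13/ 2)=1072/ 593543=0.00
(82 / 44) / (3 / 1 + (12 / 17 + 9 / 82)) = 0.49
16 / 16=1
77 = 77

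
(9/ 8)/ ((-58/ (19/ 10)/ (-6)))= 513/ 2320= 0.22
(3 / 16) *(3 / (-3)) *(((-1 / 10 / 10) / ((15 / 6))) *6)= 9 / 2000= 0.00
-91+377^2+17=142055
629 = 629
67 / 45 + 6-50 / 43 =12241 / 1935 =6.33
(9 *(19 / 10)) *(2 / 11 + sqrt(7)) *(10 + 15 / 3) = 725.27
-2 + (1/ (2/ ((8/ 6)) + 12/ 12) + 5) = 17/ 5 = 3.40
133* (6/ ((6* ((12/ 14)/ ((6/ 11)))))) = 931/ 11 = 84.64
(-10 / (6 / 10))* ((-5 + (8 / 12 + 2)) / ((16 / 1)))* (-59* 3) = -430.21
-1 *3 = -3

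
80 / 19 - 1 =61 / 19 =3.21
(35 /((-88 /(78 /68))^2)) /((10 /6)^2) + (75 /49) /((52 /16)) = 13489135251 /28512323840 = 0.47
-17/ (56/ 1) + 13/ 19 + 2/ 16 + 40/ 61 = 37689/ 32452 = 1.16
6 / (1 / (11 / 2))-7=26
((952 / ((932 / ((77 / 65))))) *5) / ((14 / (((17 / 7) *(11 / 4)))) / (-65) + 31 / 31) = 17134810 / 2740779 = 6.25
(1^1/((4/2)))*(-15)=-15/2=-7.50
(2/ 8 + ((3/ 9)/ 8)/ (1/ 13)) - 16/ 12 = -13/ 24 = -0.54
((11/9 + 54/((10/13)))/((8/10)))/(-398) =-1607/7164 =-0.22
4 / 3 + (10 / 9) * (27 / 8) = 61 / 12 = 5.08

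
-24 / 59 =-0.41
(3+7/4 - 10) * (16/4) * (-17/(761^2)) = 357/579121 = 0.00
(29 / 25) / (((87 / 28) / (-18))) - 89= -2393 / 25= -95.72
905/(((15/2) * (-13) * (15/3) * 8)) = -181/780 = -0.23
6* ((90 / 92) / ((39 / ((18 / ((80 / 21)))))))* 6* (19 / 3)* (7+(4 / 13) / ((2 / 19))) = 4169151 / 15548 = 268.15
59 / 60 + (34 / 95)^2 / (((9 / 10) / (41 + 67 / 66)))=14930953 / 2144340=6.96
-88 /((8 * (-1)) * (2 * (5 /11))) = 121 /10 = 12.10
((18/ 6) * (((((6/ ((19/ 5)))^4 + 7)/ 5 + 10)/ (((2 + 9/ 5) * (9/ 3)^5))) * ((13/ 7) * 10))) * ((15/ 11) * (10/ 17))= 17849643500/ 29170922319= 0.61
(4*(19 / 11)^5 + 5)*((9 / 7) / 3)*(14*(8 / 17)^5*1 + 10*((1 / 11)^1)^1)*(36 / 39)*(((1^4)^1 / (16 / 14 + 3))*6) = 44518796935950672 / 948291959114929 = 46.95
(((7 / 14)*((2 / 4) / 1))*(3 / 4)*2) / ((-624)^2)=1 / 1038336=0.00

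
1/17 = 0.06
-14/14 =-1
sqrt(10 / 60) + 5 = sqrt(6) / 6 + 5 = 5.41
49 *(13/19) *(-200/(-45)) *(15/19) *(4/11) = 509600/11913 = 42.78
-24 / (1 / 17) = -408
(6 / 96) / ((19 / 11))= 11 / 304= 0.04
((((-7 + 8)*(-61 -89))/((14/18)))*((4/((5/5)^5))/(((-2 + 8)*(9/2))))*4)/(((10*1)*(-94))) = 40/329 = 0.12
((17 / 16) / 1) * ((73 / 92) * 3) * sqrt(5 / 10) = 3723 * sqrt(2) / 2944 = 1.79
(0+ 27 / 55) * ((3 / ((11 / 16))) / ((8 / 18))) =2916 / 605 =4.82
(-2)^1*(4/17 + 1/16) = -81/136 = -0.60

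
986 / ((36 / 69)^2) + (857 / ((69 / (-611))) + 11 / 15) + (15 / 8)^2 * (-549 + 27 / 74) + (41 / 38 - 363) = -582698649239 / 93133440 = -6256.60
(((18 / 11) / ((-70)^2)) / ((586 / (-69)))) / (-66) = 207 / 347439400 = 0.00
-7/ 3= -2.33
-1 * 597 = -597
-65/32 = -2.03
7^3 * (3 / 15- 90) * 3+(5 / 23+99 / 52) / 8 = -4420604243 / 47840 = -92403.93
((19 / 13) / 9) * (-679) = -12901 / 117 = -110.26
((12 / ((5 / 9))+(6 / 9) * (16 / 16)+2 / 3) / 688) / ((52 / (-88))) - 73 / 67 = -14972 / 13065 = -1.15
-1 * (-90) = 90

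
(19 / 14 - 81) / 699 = -1115 / 9786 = -0.11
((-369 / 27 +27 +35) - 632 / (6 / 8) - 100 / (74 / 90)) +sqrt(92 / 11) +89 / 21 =-708404 / 777 +2*sqrt(253) / 11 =-908.82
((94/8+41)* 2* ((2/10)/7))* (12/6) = 6.03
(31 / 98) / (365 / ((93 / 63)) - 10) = 961 / 720790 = 0.00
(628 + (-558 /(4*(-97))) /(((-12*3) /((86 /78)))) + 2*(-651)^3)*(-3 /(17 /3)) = 50097960977007 /171496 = 292123203.91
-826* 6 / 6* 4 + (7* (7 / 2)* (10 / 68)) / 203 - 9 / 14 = -45617045 / 13804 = -3304.63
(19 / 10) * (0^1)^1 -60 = -60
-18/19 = -0.95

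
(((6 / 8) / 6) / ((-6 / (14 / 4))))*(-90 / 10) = 21 / 32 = 0.66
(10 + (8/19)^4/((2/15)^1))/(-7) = -1333930/912247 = -1.46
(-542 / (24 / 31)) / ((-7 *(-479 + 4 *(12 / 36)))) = -0.21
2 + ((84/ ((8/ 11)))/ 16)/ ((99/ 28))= 4.04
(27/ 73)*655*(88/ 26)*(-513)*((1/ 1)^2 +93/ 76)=-68281785/ 73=-935366.92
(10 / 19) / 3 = 10 / 57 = 0.18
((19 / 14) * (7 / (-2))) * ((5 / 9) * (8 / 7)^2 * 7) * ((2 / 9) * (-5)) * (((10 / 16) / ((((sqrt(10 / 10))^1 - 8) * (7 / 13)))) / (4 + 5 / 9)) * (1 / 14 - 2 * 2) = 3396250 / 885969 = 3.83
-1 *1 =-1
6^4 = 1296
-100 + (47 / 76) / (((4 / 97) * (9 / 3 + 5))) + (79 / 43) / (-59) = -605624345 / 6169984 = -98.16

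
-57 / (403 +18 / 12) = -114 / 809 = -0.14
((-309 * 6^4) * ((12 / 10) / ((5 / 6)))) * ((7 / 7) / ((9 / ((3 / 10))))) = -19222.27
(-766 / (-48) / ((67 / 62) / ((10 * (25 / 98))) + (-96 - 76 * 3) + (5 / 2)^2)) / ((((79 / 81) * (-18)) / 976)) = 1086379500 / 388566161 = 2.80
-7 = -7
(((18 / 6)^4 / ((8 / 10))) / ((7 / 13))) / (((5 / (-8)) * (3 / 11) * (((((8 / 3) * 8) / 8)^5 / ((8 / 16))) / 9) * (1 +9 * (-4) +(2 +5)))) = 8444007 / 6422528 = 1.31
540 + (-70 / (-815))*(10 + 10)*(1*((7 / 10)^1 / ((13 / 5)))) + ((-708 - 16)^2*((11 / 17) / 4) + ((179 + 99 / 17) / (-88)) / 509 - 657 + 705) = 68883436131931 / 806771108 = 85381.63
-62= -62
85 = 85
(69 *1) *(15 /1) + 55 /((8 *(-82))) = 678905 /656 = 1034.92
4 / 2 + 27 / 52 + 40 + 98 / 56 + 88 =3439 / 26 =132.27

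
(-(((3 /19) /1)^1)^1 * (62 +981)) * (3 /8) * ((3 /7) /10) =-4023 /1520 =-2.65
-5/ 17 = -0.29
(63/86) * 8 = 252/43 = 5.86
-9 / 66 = -3 / 22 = -0.14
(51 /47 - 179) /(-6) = 4181 /141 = 29.65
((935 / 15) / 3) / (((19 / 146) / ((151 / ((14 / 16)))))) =32980816 / 1197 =27552.90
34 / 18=17 / 9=1.89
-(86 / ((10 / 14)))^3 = -218167208 / 125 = -1745337.66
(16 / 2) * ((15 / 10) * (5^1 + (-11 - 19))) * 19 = -5700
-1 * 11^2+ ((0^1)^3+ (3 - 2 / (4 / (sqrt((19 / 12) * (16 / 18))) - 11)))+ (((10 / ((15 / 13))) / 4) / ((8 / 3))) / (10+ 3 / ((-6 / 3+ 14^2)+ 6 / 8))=-30609682291 / 260025056+ 12 * sqrt(114) / 2083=-117.66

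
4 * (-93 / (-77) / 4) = 93 / 77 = 1.21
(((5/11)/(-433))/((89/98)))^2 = 240100/179697144649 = 0.00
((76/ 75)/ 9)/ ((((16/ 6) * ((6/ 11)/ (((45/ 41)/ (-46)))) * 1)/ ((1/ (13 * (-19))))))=11/ 1471080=0.00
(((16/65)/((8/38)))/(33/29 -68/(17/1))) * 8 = -17632/5395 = -3.27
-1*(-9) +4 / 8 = 9.50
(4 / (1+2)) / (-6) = -2 / 9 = -0.22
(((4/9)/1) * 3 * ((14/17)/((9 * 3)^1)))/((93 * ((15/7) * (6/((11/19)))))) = 2156/109492155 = 0.00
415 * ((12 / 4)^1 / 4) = 1245 / 4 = 311.25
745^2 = 555025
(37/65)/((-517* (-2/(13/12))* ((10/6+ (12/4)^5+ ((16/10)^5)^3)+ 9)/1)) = 225830078125/532621643956352456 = 0.00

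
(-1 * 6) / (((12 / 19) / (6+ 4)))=-95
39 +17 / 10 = 407 / 10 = 40.70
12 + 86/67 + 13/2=2651/134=19.78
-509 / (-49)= 509 / 49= 10.39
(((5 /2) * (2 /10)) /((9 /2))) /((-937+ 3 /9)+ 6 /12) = -2 /16851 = -0.00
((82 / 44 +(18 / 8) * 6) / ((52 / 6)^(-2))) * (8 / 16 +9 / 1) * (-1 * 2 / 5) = -2170636 / 495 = -4385.12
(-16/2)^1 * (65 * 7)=-3640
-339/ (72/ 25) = -2825/ 24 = -117.71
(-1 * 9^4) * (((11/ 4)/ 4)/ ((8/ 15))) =-1082565/ 128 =-8457.54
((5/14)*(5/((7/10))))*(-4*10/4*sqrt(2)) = -1250*sqrt(2)/49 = -36.08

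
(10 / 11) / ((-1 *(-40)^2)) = -0.00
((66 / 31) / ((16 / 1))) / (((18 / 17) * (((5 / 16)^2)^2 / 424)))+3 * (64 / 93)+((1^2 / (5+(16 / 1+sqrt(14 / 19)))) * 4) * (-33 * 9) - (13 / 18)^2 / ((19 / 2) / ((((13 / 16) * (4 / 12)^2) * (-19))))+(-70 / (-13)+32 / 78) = 1188 * sqrt(266) / 8365+7777893014509361 / 1404301860000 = 5540.94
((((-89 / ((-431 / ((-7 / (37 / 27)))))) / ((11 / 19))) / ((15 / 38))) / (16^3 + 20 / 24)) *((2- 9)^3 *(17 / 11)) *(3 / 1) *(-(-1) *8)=3399173146656 / 237155890235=14.33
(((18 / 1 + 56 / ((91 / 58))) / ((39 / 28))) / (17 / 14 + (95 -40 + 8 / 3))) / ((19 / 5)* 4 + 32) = 342020 / 24658283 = 0.01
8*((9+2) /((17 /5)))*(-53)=-23320 /17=-1371.76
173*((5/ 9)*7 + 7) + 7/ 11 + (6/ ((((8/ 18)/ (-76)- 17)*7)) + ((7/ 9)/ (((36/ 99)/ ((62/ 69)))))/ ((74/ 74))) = 1886.29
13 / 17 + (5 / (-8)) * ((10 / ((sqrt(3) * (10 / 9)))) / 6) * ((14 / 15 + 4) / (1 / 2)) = 13 / 17 - 37 * sqrt(3) / 12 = -4.58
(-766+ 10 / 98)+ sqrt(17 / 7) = -37529 / 49+ sqrt(119) / 7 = -764.34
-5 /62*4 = -10 /31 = -0.32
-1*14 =-14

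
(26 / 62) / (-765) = -13 / 23715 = -0.00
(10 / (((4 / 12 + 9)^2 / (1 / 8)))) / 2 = 45 / 6272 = 0.01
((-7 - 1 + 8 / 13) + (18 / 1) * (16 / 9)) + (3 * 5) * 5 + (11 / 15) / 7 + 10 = 149768 / 1365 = 109.72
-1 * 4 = -4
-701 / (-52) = 701 / 52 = 13.48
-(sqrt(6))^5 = -88.18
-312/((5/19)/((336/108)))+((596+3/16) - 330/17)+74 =-3037.76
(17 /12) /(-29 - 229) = -17 /3096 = -0.01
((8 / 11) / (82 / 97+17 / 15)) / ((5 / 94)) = 218832 / 31669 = 6.91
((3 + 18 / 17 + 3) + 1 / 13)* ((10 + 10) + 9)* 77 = 15934.12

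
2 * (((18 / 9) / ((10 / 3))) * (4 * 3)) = 72 / 5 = 14.40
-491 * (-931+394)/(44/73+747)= 352.68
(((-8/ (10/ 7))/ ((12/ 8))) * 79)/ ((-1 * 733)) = 4424/ 10995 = 0.40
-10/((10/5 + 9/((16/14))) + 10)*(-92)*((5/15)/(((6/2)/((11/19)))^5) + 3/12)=3322525490000/287007111189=11.58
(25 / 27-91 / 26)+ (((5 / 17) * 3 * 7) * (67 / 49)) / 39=-196943 / 83538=-2.36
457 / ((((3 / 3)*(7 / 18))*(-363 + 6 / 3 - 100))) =-8226 / 3227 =-2.55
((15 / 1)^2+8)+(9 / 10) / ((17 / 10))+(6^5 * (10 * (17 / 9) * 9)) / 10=2251234 / 17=132425.53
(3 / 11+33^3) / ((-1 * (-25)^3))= 79062 / 34375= 2.30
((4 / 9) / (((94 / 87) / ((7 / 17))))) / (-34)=-203 / 40749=-0.00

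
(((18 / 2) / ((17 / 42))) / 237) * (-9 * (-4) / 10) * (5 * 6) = 13608 / 1343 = 10.13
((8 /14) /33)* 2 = 8 /231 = 0.03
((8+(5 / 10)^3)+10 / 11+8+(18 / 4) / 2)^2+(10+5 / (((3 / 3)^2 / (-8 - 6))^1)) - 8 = 2353217 / 7744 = 303.88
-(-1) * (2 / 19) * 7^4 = 4802 / 19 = 252.74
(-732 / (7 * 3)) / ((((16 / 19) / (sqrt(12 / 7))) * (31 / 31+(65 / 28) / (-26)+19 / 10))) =-23180 * sqrt(21) / 5509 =-19.28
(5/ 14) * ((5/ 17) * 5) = 125/ 238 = 0.53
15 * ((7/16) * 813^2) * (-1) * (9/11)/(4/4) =-624615705/176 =-3548952.87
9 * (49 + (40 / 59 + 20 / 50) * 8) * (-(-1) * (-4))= -2074.45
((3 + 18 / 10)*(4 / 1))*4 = 384 / 5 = 76.80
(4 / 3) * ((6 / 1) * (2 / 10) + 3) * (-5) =-28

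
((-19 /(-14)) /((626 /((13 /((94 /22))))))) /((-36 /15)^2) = 0.00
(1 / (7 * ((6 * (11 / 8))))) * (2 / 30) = 4 / 3465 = 0.00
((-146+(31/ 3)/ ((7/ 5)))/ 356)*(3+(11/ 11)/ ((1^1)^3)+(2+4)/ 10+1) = -2911/ 1335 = -2.18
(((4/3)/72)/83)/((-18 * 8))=-1/645408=-0.00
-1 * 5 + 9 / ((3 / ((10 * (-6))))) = -185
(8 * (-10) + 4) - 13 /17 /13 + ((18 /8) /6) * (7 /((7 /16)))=-1191 /17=-70.06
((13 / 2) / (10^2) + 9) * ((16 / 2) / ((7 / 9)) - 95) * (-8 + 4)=153587 / 50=3071.74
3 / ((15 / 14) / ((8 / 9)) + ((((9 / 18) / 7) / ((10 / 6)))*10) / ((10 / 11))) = 1.79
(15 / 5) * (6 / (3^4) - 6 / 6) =-25 / 9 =-2.78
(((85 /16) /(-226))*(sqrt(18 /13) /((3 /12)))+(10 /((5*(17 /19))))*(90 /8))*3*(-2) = -2565 /17+765*sqrt(26) /5876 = -150.22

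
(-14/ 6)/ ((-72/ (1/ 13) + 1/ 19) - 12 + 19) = 133/ 52950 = 0.00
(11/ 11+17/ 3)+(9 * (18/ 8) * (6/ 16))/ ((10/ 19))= 20251/ 960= 21.09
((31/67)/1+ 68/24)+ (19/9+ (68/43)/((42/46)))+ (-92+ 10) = -27174943/363006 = -74.86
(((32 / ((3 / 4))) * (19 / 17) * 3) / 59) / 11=2432 / 11033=0.22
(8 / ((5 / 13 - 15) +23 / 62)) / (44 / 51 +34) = -54808 / 3402203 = -0.02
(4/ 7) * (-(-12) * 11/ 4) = 132/ 7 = 18.86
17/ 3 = 5.67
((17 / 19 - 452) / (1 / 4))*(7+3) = -342840 / 19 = -18044.21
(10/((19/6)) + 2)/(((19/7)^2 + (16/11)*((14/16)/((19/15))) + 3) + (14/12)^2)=1901592/4694441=0.41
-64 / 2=-32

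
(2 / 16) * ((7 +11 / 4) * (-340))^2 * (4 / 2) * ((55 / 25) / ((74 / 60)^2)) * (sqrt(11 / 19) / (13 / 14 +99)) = 76155329250 * sqrt(209) / 36389389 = 30255.11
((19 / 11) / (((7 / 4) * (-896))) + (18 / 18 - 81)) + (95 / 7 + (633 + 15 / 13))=127297385 / 224224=567.72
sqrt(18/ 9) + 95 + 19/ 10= sqrt(2) + 969/ 10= 98.31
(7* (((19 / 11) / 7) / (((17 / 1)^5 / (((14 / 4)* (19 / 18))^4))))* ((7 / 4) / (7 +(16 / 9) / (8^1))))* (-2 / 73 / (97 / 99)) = -41615795893 / 27102386713858560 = -0.00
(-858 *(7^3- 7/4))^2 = 342909792225/4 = 85727448056.25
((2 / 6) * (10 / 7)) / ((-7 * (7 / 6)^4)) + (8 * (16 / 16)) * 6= 5642832 / 117649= 47.96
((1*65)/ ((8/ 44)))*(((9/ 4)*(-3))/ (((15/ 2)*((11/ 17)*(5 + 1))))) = -663/ 8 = -82.88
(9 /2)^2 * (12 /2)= 243 /2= 121.50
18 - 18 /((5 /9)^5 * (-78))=908397 /40625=22.36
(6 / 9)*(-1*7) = -4.67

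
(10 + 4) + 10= 24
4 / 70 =2 / 35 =0.06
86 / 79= 1.09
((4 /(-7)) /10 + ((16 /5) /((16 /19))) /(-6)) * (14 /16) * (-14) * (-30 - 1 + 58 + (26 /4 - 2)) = 4263 /16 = 266.44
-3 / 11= -0.27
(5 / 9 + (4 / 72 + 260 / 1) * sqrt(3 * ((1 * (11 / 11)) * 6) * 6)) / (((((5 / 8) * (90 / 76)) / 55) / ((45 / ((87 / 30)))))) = 167200 / 261 + 156532640 * sqrt(3) / 87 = 3116991.02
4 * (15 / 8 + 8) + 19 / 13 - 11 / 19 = 19949 / 494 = 40.38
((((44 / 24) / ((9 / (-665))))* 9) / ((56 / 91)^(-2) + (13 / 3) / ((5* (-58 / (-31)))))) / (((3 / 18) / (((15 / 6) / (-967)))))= 509124000 / 83559437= 6.09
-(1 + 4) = -5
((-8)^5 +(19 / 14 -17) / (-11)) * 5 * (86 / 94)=-1084901395 / 7238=-149889.66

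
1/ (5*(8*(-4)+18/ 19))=-19/ 2950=-0.01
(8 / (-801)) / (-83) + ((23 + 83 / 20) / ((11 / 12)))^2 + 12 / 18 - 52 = 166098336953 / 201111075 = 825.90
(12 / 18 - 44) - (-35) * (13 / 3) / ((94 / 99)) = 32825 / 282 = 116.40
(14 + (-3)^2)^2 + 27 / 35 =18542 / 35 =529.77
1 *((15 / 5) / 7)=3 / 7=0.43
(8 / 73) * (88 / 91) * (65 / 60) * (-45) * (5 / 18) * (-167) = 367400 / 1533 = 239.66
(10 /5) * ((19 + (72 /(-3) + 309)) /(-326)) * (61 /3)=-18544 /489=-37.92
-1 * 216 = -216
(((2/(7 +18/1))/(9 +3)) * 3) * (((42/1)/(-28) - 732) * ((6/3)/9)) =-163/50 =-3.26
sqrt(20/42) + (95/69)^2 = sqrt(210)/21 + 9025/4761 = 2.59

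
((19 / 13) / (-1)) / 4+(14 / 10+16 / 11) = 7119 / 2860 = 2.49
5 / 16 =0.31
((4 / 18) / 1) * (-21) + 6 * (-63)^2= 71428 / 3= 23809.33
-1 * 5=-5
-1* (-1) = 1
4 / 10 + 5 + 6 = 57 / 5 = 11.40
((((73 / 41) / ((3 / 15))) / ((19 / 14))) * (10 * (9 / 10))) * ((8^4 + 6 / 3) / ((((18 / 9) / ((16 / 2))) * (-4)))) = -241934.56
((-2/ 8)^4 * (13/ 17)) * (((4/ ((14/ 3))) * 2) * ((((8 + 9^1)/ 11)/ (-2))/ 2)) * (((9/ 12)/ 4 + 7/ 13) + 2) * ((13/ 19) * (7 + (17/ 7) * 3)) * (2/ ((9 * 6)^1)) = -0.00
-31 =-31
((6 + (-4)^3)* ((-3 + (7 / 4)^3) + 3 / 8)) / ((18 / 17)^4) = -423869075 / 3359232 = -126.18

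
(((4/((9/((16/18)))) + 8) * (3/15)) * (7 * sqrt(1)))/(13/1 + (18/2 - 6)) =119/162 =0.73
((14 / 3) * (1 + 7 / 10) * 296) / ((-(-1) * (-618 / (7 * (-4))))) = 493136 / 4635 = 106.39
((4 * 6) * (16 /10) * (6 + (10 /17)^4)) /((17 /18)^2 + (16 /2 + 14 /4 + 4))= 14.34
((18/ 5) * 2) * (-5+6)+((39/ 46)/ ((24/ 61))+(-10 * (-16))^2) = 47121213/ 1840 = 25609.35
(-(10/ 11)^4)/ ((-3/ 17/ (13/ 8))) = 276250/ 43923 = 6.29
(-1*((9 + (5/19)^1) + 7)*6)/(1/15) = -27810/19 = -1463.68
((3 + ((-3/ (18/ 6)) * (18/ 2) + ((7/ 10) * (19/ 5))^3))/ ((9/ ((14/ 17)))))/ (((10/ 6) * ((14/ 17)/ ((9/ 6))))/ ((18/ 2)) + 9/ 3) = 100966131/ 266937500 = 0.38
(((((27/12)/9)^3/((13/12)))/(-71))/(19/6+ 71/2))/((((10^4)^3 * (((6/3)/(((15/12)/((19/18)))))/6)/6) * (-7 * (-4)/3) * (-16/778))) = 850743/1458180505600000000000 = 0.00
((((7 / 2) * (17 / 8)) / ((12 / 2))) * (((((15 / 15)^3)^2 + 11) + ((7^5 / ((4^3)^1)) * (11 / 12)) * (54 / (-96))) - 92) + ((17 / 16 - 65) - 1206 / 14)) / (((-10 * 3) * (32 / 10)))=1148063047 / 264241152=4.34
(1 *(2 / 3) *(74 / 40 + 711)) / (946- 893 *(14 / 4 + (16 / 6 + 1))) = -14257 / 163615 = -0.09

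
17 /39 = 0.44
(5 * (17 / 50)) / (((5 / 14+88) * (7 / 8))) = 136 / 6185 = 0.02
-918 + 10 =-908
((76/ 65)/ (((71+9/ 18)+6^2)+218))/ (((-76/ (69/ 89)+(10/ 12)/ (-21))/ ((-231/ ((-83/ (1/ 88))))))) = -0.00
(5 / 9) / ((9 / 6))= 10 / 27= 0.37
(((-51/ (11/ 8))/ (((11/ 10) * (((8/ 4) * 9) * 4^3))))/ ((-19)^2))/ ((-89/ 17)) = 1445/ 93302616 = 0.00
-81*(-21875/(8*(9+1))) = 354375/16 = 22148.44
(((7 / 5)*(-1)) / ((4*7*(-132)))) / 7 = 1 / 18480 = 0.00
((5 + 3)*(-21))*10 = -1680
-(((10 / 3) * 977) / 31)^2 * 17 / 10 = -162269930 / 8649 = -18761.70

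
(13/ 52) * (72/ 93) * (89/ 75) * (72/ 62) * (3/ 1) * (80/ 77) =307584/ 369985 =0.83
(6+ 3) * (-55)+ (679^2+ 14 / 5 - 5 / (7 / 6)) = 460544.51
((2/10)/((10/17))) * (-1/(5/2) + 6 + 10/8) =2329/1000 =2.33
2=2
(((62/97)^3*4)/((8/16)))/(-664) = -238328/75751859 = -0.00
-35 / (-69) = 35 / 69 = 0.51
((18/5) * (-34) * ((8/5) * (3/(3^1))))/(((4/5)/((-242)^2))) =-71682336/5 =-14336467.20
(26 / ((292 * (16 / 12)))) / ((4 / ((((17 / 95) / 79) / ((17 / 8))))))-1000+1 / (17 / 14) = -37224138897 / 37254820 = -999.18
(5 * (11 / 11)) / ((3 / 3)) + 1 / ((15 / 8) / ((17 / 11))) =961 / 165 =5.82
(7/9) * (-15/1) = -35/3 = -11.67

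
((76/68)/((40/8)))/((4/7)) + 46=15773/340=46.39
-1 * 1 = -1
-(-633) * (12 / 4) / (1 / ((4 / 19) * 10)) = 75960 / 19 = 3997.89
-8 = -8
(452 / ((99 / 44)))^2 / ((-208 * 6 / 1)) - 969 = -3163223 / 3159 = -1001.34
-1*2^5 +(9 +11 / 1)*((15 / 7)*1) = 76 / 7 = 10.86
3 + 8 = 11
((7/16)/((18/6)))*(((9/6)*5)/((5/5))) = 35/32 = 1.09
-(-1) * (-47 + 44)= -3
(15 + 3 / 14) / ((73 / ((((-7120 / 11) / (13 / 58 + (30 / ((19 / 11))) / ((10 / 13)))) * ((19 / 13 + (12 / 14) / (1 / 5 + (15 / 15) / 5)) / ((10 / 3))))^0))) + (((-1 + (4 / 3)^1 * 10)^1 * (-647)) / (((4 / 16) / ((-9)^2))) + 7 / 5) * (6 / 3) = -26422895267 / 5110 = -5170820.99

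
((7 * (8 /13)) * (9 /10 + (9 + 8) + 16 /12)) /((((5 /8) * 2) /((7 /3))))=452368 /2925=154.66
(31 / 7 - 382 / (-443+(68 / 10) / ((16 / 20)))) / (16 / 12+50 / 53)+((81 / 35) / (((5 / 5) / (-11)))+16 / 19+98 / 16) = -16.16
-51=-51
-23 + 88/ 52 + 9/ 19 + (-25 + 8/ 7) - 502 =-945229/ 1729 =-546.69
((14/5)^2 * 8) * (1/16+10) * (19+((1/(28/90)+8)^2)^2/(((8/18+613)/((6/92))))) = 201775275691/15458800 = 13052.45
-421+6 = -415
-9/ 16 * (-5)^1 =45/ 16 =2.81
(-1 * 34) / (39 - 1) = -17 / 19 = -0.89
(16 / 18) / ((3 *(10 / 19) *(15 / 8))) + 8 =16808 / 2025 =8.30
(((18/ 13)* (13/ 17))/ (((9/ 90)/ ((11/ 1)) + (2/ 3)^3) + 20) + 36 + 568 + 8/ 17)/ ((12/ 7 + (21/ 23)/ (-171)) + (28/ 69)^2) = 392445276160896/ 1216318796381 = 322.65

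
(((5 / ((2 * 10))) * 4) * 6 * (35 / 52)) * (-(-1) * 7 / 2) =735 / 52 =14.13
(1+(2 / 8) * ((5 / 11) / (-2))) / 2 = 83 / 176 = 0.47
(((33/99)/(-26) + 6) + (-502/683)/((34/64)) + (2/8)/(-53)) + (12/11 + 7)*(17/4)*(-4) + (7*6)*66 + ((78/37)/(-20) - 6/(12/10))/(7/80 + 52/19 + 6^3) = 11432121215700636833/4331940340626756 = 2639.03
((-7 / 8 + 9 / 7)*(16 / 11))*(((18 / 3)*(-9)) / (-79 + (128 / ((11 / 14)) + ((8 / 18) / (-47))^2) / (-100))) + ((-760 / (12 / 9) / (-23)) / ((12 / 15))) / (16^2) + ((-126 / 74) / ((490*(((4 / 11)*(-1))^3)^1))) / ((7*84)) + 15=23007267581544232527 / 1482309344238813440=15.52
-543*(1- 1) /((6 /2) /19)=0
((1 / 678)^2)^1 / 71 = 1 / 32637564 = 0.00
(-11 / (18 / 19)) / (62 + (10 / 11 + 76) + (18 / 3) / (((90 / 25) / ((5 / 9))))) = -0.08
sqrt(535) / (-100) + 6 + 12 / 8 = 15 / 2-sqrt(535) / 100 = 7.27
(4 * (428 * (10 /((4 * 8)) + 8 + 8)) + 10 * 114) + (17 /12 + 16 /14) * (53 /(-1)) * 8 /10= 28958.48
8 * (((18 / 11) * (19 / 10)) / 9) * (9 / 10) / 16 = 171 / 1100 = 0.16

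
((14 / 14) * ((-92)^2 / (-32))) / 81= -529 / 162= -3.27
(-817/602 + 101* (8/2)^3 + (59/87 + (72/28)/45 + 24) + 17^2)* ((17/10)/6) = 100222633/52200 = 1919.97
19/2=9.50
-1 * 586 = -586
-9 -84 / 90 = -149 / 15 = -9.93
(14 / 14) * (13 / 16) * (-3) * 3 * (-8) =117 / 2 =58.50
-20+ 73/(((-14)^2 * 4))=-15607/784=-19.91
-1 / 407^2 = -1 / 165649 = -0.00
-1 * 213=-213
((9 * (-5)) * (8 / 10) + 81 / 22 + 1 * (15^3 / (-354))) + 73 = 20215 / 649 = 31.15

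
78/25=3.12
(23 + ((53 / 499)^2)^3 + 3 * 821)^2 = 1473020519130515339012092852173693528225 / 238345275364920662780910016494001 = 6180196.01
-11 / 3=-3.67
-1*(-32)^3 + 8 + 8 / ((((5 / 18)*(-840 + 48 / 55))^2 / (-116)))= 13467028638 / 410881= 32775.98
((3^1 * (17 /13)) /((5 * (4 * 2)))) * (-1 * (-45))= 459 /104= 4.41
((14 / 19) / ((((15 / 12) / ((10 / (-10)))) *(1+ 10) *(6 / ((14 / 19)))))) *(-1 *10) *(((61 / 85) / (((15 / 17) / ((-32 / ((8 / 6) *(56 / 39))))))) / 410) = -44408 / 20351375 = -0.00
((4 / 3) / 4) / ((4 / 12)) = 1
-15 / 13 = -1.15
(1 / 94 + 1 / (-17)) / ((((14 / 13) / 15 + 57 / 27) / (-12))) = 270270 / 1020323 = 0.26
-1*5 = -5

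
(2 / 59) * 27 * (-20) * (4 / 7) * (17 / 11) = -73440 / 4543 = -16.17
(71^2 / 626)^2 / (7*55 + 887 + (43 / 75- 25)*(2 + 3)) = 381175215 / 6759077248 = 0.06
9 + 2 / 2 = 10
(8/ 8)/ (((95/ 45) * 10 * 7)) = 9/ 1330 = 0.01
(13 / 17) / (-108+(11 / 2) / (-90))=-2340 / 330667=-0.01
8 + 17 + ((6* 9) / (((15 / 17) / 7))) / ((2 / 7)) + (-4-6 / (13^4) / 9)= 651362156 / 428415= 1520.40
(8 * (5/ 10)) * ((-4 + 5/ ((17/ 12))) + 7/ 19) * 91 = -12012/ 323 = -37.19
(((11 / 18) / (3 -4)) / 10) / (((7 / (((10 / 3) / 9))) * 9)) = -11 / 30618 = -0.00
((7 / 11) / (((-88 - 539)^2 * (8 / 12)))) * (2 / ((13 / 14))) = 98 / 18739149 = 0.00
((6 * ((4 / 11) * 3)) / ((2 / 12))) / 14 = 216 / 77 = 2.81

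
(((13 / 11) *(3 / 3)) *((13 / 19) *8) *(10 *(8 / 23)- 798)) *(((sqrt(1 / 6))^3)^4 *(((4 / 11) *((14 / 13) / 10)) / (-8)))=831467 / 1541893320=0.00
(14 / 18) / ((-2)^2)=7 / 36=0.19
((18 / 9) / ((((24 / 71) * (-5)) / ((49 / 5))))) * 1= -3479 / 300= -11.60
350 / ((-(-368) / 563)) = 98525 / 184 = 535.46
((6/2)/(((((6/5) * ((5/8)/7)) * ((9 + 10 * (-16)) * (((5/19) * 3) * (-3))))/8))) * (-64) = -272384/6795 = -40.09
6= 6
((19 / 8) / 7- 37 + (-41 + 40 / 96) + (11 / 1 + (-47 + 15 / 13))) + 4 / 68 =-4159501 / 37128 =-112.03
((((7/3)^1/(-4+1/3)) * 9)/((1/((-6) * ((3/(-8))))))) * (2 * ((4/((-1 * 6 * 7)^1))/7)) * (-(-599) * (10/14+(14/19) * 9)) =15801021/10241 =1542.92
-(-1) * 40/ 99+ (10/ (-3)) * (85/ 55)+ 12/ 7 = -2102/ 693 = -3.03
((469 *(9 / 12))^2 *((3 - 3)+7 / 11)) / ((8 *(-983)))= -13857543 / 1384064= -10.01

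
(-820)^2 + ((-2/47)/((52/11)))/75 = 61625459989/91650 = 672400.00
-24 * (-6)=144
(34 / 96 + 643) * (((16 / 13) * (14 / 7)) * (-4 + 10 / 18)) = -5454.76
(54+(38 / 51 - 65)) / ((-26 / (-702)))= -4707 / 17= -276.88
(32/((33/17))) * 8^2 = 34816/33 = 1055.03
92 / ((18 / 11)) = 506 / 9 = 56.22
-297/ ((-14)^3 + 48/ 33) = 363/ 3352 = 0.11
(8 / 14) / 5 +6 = 6.11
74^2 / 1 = 5476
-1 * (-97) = 97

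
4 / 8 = 1 / 2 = 0.50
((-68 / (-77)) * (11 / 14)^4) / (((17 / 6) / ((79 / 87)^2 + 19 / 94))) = 972248915 / 7971963468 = 0.12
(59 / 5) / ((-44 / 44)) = -11.80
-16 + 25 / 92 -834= -78175 / 92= -849.73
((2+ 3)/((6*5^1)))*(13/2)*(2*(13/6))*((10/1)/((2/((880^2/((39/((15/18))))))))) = 31460000/81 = 388395.06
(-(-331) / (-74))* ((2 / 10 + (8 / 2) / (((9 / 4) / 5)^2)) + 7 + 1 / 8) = -29039623 / 239760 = -121.12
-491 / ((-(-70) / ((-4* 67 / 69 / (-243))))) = -65794 / 586845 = -0.11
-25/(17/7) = -175/17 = -10.29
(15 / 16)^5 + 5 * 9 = 47945295 / 1048576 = 45.72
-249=-249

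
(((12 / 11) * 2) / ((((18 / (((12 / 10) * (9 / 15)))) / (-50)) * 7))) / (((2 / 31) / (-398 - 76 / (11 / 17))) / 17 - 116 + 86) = 0.02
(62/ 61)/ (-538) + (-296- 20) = -5185275/ 16409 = -316.00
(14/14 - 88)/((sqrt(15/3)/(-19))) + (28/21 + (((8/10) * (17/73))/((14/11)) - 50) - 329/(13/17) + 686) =20651321/99645 + 1653 * sqrt(5)/5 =946.49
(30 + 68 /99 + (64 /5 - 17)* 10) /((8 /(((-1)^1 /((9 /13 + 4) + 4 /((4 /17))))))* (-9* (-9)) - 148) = 0.00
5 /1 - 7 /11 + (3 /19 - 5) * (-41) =42404 /209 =202.89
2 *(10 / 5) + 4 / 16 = 17 / 4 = 4.25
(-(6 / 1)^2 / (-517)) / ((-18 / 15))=-30 / 517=-0.06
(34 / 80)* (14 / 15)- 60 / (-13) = 19547 / 3900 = 5.01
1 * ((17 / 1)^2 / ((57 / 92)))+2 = 26702 / 57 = 468.46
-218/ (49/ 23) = -5014/ 49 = -102.33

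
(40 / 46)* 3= 60 / 23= 2.61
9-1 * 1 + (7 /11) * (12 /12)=8.64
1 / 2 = 0.50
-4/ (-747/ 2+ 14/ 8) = 0.01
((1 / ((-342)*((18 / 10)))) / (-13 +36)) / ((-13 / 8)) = 20 / 460161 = 0.00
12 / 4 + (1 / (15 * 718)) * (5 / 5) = 3.00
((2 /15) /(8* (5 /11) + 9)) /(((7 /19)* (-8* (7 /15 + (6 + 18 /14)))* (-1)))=19 /41144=0.00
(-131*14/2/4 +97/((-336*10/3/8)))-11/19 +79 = -100762/665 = -151.52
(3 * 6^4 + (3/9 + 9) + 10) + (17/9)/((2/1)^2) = 140681/36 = 3907.81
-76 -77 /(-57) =-4255 /57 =-74.65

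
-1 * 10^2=-100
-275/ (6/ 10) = -1375/ 3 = -458.33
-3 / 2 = -1.50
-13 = -13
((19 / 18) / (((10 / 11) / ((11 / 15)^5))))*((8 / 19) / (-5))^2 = 28344976 / 16231640625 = 0.00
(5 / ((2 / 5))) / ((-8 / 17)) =-425 / 16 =-26.56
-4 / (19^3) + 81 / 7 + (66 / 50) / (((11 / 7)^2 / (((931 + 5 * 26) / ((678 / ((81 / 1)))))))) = 79.33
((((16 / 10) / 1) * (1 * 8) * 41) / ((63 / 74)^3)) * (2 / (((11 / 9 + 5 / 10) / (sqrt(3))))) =4253231104 * sqrt(3) / 4306365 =1710.68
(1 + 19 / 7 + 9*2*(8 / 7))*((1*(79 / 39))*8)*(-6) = -214880 / 91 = -2361.32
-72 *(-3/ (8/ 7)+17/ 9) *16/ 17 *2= 1696/ 17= 99.76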